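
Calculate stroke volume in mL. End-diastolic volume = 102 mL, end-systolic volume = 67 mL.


SV = EDV - ESV
SV = 102 - 67
SV = 35 mL


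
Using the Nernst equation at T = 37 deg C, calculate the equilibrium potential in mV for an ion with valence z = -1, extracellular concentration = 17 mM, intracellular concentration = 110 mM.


E = (RT/(zF)) * ln(C_out/C_in)
T = 37 + 273.15 = 310.15 K
E = (8.314 * 310.15 / (-1 * 96485)) * ln(17/110)
E = 49.9 mV


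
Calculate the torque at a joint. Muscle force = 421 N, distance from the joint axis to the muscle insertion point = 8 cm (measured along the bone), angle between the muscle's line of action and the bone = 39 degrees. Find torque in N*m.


Torque = F * d * sin(theta)   (moment arm = d*sin(theta))
d = 8 cm = 0.08 m
Torque = 421 * 0.08 * sin(39)
Torque = 21.2 N*m


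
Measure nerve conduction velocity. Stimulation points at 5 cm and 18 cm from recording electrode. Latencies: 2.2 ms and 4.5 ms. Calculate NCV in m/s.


Distance = (18 - 5) / 100 = 0.13 m
dt = (4.5 - 2.2) / 1000 = 0.0023 s
NCV = dist / dt = 56.52 m/s


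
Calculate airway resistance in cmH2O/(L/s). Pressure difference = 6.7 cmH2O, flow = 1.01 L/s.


R = dP / flow
R = 6.7 / 1.01
R = 6.634 cmH2O/(L/s)


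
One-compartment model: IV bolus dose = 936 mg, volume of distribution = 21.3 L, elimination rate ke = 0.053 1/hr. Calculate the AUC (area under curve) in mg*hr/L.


C0 = Dose/Vd = 936/21.3 = 43.9437 mg/L
AUC = C0/ke = 43.9437/0.053
AUC = 829.1 mg*hr/L


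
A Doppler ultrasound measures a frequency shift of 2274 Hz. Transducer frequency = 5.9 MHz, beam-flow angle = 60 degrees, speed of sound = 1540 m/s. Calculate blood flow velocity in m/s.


v = fd * c / (2 * f0 * cos(theta))
v = 2274 * 1540 / (2 * 5.9000e+06 * cos(60))
v = 0.5936 m/s


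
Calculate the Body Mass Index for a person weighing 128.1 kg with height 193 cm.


BMI = weight / height^2
height = 193 cm = 1.93 m
BMI = 128.1 / 1.93^2
BMI = 34.39 kg/m^2


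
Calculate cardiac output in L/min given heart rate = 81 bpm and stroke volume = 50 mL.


CO = HR * SV
CO = 81 * 50 / 1000
CO = 4.05 L/min


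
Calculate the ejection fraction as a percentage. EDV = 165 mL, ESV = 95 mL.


SV = EDV - ESV = 165 - 95 = 70 mL
EF = SV/EDV * 100 = 70/165 * 100
EF = 42.42%


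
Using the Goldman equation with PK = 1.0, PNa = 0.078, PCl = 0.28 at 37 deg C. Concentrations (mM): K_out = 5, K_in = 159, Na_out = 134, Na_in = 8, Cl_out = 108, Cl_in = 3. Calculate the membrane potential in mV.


Vm = (RT/F)*ln((PK*Ko + PNa*Nao + PCl*Cli)/(PK*Ki + PNa*Nai + PCl*Clo))
Numer = 16.292, Denom = 189.864
Vm = -65.63 mV


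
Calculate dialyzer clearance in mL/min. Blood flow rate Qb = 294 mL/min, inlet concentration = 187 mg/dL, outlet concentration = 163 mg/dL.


K = Qb * (Cb_in - Cb_out) / Cb_in
K = 294 * (187 - 163) / 187
K = 37.73 mL/min


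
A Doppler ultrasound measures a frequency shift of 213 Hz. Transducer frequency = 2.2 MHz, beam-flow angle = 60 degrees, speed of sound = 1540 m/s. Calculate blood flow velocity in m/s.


v = fd * c / (2 * f0 * cos(theta))
v = 213 * 1540 / (2 * 2.2000e+06 * cos(60))
v = 0.1491 m/s


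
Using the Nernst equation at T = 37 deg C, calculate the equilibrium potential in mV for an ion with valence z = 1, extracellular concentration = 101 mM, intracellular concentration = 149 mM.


E = (RT/(zF)) * ln(C_out/C_in)
T = 37 + 273.15 = 310.15 K
E = (8.314 * 310.15 / (1 * 96485)) * ln(101/149)
E = -10.39 mV


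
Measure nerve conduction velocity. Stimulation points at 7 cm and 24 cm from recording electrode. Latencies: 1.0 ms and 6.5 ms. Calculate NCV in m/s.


Distance = (24 - 7) / 100 = 0.17 m
dt = (6.5 - 1.0) / 1000 = 0.0055 s
NCV = dist / dt = 30.91 m/s


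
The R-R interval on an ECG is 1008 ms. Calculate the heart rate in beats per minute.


HR = 60 / RR_interval(s)
RR = 1008 ms = 1.008 s
HR = 60 / 1.008 = 59.52 bpm


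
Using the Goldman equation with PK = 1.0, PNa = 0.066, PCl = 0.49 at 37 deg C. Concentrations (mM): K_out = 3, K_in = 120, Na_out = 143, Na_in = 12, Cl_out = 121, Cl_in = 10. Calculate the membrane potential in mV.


Vm = (RT/F)*ln((PK*Ko + PNa*Nao + PCl*Cli)/(PK*Ki + PNa*Nai + PCl*Clo))
Numer = 17.338, Denom = 180.082
Vm = -62.55 mV


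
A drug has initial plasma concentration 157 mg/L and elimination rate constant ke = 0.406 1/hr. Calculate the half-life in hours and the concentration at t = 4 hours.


t_half = ln(2) / ke = 0.693147 / 0.406 = 1.707 hr
C(t) = C0 * exp(-ke*t) = 157 * exp(-0.406*4)
C(4) = 30.95 mg/L


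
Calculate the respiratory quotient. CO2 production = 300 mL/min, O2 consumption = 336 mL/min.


RQ = VCO2 / VO2
RQ = 300 / 336
RQ = 0.8929


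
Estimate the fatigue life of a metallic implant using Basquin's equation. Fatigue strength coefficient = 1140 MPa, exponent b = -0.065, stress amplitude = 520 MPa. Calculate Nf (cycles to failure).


sigma_a = sigma_f' * (2Nf)^b
2Nf = (sigma_a/sigma_f')^(1/b)
2Nf = (520/1140)^(1/-0.065)
2Nf = 175646.13
Nf = 8.782e+04


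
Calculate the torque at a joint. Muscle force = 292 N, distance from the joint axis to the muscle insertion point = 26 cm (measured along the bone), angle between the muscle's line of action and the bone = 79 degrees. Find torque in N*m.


Torque = F * d * sin(theta)   (moment arm = d*sin(theta))
d = 26 cm = 0.26 m
Torque = 292 * 0.26 * sin(79)
Torque = 74.53 N*m


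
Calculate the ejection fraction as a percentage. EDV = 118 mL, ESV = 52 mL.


SV = EDV - ESV = 118 - 52 = 66 mL
EF = SV/EDV * 100 = 66/118 * 100
EF = 55.93%


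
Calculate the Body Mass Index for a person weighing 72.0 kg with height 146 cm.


BMI = weight / height^2
height = 146 cm = 1.46 m
BMI = 72.0 / 1.46^2
BMI = 33.78 kg/m^2


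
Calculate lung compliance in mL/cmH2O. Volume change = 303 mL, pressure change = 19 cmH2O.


C = dV / dP
C = 303 / 19
C = 15.95 mL/cmH2O


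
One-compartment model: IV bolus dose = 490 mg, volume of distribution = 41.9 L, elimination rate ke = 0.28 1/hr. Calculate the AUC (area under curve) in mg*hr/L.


C0 = Dose/Vd = 490/41.9 = 11.6945 mg/L
AUC = C0/ke = 11.6945/0.28
AUC = 41.77 mg*hr/L


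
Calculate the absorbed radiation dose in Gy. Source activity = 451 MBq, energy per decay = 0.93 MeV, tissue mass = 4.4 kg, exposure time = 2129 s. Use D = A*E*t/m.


A = 451 MBq = 4.5100e+08 Bq
E = 0.93 MeV = 1.48986e-13 J
D = A*E*t/m = 4.5100e+08*1.48986e-13*2129/4.4
D = 0.03251 Gy


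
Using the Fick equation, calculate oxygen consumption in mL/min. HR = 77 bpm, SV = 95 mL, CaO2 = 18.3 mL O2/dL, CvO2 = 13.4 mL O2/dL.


CO = HR*SV = 77*95/1000 = 7.315 L/min
a-v O2 diff = 18.3 - 13.4 = 4.9 mL/dL
VO2 = CO * (CaO2-CvO2) * 10 dL/L
VO2 = 7.315 * 4.9 * 10
VO2 = 358.4 mL/min


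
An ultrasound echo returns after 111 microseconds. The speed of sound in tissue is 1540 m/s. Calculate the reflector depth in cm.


depth = c * t / 2
t = 111 us = 1.1100e-04 s
depth = 1540 * 1.1100e-04 / 2
depth = 0.08547 m = 8.547 cm


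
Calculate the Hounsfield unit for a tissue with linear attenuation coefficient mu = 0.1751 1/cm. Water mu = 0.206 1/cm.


HU = ((mu_tissue - mu_water) / mu_water) * 1000
HU = ((0.1751 - 0.206) / 0.206) * 1000
HU = -150


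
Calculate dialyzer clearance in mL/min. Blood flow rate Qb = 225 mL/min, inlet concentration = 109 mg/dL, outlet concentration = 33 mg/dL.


K = Qb * (Cb_in - Cb_out) / Cb_in
K = 225 * (109 - 33) / 109
K = 156.9 mL/min


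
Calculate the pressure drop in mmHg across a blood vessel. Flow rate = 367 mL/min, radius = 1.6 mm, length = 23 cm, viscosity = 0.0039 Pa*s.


dP = 8*mu*L*Q / (pi*r^4)
Q = 367 mL/min = 6.11667e-06 m^3/s
dP = 2131.9 Pa = 2131.9 / 133.322 mmHg = 15.99 mmHg


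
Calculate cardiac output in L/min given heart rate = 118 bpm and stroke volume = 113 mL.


CO = HR * SV
CO = 118 * 113 / 1000
CO = 13.33 L/min


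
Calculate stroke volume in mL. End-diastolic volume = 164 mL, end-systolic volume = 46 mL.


SV = EDV - ESV
SV = 164 - 46
SV = 118 mL


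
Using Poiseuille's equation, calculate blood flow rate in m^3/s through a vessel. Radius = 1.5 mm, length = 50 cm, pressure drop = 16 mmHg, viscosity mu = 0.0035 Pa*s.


Q = pi*r^4*dP / (8*mu*L)
r = 0.0015 m, L = 0.5 m
dP = 16 mmHg = 2133.152 Pa
Q = 2.4233e-06 m^3/s


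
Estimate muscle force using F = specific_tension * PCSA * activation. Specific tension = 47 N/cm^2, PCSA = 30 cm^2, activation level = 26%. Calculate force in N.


F = sigma * PCSA * activation
F = 47 * 30 * 0.26
F = 366.6 N


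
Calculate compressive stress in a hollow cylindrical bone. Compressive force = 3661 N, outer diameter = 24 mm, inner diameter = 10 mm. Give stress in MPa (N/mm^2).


A = pi*(r_o^2 - r_i^2)
r_o = 12 mm, r_i = 5 mm
A = 373.85 mm^2
sigma = F/A = 3661 / 373.85
sigma = 9.793 MPa


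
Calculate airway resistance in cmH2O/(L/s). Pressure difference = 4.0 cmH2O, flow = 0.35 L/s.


R = dP / flow
R = 4.0 / 0.35
R = 11.43 cmH2O/(L/s)


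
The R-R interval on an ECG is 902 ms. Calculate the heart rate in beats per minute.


HR = 60 / RR_interval(s)
RR = 902 ms = 0.902 s
HR = 60 / 0.902 = 66.52 bpm


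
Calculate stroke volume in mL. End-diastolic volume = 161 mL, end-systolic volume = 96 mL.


SV = EDV - ESV
SV = 161 - 96
SV = 65 mL


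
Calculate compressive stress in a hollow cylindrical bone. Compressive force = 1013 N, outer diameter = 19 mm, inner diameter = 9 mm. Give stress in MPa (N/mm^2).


A = pi*(r_o^2 - r_i^2)
r_o = 9.5 mm, r_i = 4.5 mm
A = 219.911 mm^2
sigma = F/A = 1013 / 219.911
sigma = 4.606 MPa


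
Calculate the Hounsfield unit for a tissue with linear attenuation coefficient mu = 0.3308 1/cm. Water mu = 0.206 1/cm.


HU = ((mu_tissue - mu_water) / mu_water) * 1000
HU = ((0.3308 - 0.206) / 0.206) * 1000
HU = 605.8


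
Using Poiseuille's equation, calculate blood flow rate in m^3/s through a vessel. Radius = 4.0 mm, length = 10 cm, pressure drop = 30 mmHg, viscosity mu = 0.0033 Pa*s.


Q = pi*r^4*dP / (8*mu*L)
r = 0.004 m, L = 0.1 m
dP = 30 mmHg = 3999.66 Pa
Q = 0.001218 m^3/s


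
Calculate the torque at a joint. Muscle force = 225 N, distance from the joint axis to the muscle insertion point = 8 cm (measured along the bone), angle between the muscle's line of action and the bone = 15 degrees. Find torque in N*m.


Torque = F * d * sin(theta)   (moment arm = d*sin(theta))
d = 8 cm = 0.08 m
Torque = 225 * 0.08 * sin(15)
Torque = 4.659 N*m


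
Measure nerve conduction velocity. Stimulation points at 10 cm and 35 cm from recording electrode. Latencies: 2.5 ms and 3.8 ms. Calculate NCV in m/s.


Distance = (35 - 10) / 100 = 0.25 m
dt = (3.8 - 2.5) / 1000 = 0.0013 s
NCV = dist / dt = 192.3 m/s


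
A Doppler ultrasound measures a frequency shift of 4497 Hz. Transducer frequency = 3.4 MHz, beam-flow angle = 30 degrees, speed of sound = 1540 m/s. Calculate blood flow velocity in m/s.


v = fd * c / (2 * f0 * cos(theta))
v = 4497 * 1540 / (2 * 3.4000e+06 * cos(30))
v = 1.176 m/s


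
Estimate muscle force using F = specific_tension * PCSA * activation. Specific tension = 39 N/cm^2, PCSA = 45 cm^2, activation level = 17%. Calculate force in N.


F = sigma * PCSA * activation
F = 39 * 45 * 0.17
F = 298.4 N


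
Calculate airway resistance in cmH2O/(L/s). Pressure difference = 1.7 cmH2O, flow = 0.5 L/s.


R = dP / flow
R = 1.7 / 0.5
R = 3.4 cmH2O/(L/s)


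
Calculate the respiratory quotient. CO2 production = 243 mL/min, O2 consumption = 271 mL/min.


RQ = VCO2 / VO2
RQ = 243 / 271
RQ = 0.8967


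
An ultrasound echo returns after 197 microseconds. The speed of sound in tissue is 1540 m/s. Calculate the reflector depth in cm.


depth = c * t / 2
t = 197 us = 1.9700e-04 s
depth = 1540 * 1.9700e-04 / 2
depth = 0.15169 m = 15.169 cm


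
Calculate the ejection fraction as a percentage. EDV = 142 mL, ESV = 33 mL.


SV = EDV - ESV = 142 - 33 = 109 mL
EF = SV/EDV * 100 = 109/142 * 100
EF = 76.76%


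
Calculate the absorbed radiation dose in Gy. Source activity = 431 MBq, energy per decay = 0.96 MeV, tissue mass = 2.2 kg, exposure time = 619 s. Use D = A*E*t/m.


A = 431 MBq = 4.3100e+08 Bq
E = 0.96 MeV = 1.53792e-13 J
D = A*E*t/m = 4.3100e+08*1.53792e-13*619/2.2
D = 0.01865 Gy


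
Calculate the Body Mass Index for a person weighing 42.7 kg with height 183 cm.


BMI = weight / height^2
height = 183 cm = 1.83 m
BMI = 42.7 / 1.83^2
BMI = 12.75 kg/m^2


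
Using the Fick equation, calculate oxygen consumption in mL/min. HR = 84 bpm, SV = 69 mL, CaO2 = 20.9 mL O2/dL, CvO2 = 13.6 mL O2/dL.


CO = HR*SV = 84*69/1000 = 5.796 L/min
a-v O2 diff = 20.9 - 13.6 = 7.3 mL/dL
VO2 = CO * (CaO2-CvO2) * 10 dL/L
VO2 = 5.796 * 7.3 * 10
VO2 = 423.1 mL/min


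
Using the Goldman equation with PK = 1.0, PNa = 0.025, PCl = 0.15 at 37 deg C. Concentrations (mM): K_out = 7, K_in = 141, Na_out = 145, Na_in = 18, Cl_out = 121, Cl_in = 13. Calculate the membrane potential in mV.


Vm = (RT/F)*ln((PK*Ko + PNa*Nao + PCl*Cli)/(PK*Ki + PNa*Nai + PCl*Clo))
Numer = 12.575, Denom = 159.6
Vm = -67.91 mV


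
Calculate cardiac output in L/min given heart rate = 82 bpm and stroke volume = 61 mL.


CO = HR * SV
CO = 82 * 61 / 1000
CO = 5.002 L/min


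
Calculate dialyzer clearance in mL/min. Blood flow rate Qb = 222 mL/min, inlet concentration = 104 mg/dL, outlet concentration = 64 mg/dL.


K = Qb * (Cb_in - Cb_out) / Cb_in
K = 222 * (104 - 64) / 104
K = 85.38 mL/min


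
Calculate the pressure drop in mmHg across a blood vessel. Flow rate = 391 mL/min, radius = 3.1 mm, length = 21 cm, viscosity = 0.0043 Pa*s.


dP = 8*mu*L*Q / (pi*r^4)
Q = 391 mL/min = 6.51667e-06 m^3/s
dP = 162.258 Pa = 162.258 / 133.322 mmHg = 1.217 mmHg


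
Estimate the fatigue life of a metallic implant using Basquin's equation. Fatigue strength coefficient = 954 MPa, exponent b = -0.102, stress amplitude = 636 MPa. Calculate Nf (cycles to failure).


sigma_a = sigma_f' * (2Nf)^b
2Nf = (sigma_a/sigma_f')^(1/b)
2Nf = (636/954)^(1/-0.102)
2Nf = 53.258005
Nf = 26.63


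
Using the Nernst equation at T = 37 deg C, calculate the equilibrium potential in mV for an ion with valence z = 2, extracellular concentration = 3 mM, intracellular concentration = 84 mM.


E = (RT/(zF)) * ln(C_out/C_in)
T = 37 + 273.15 = 310.15 K
E = (8.314 * 310.15 / (2 * 96485)) * ln(3/84)
E = -44.53 mV


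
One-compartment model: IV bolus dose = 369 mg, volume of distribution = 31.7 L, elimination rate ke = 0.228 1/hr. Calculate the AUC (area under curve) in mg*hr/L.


C0 = Dose/Vd = 369/31.7 = 11.6404 mg/L
AUC = C0/ke = 11.6404/0.228
AUC = 51.05 mg*hr/L


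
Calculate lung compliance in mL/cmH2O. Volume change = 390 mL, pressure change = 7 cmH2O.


C = dV / dP
C = 390 / 7
C = 55.71 mL/cmH2O


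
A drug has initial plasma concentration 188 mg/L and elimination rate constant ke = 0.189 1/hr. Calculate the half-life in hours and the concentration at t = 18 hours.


t_half = ln(2) / ke = 0.693147 / 0.189 = 3.667 hr
C(t) = C0 * exp(-ke*t) = 188 * exp(-0.189*18)
C(18) = 6.262 mg/L


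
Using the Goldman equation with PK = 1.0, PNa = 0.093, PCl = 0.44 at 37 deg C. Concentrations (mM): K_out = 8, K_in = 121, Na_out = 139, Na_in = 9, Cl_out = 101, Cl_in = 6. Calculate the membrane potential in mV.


Vm = (RT/F)*ln((PK*Ko + PNa*Nao + PCl*Cli)/(PK*Ki + PNa*Nai + PCl*Clo))
Numer = 23.567, Denom = 166.277
Vm = -52.22 mV


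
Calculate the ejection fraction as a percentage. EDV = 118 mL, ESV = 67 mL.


SV = EDV - ESV = 118 - 67 = 51 mL
EF = SV/EDV * 100 = 51/118 * 100
EF = 43.22%


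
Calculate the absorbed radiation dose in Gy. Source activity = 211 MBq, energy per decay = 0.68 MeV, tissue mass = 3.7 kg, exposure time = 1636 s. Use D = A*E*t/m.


A = 211 MBq = 2.1100e+08 Bq
E = 0.68 MeV = 1.08936e-13 J
D = A*E*t/m = 2.1100e+08*1.08936e-13*1636/3.7
D = 0.01016 Gy


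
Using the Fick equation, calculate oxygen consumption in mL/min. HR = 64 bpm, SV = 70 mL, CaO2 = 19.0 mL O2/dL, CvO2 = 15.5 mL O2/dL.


CO = HR*SV = 64*70/1000 = 4.48 L/min
a-v O2 diff = 19.0 - 15.5 = 3.5 mL/dL
VO2 = CO * (CaO2-CvO2) * 10 dL/L
VO2 = 4.48 * 3.5 * 10
VO2 = 156.8 mL/min


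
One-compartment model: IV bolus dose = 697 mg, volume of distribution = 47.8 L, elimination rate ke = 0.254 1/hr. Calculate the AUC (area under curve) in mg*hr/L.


C0 = Dose/Vd = 697/47.8 = 14.5816 mg/L
AUC = C0/ke = 14.5816/0.254
AUC = 57.41 mg*hr/L


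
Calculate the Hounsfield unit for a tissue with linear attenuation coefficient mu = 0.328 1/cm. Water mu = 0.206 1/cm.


HU = ((mu_tissue - mu_water) / mu_water) * 1000
HU = ((0.328 - 0.206) / 0.206) * 1000
HU = 592.2


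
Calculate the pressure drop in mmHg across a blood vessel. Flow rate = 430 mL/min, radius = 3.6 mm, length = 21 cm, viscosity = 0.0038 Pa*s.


dP = 8*mu*L*Q / (pi*r^4)
Q = 430 mL/min = 7.16667e-06 m^3/s
dP = 86.7063 Pa = 86.7063 / 133.322 mmHg = 0.6504 mmHg


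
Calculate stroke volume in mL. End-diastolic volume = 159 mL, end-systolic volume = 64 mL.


SV = EDV - ESV
SV = 159 - 64
SV = 95 mL


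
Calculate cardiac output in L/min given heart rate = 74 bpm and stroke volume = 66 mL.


CO = HR * SV
CO = 74 * 66 / 1000
CO = 4.884 L/min


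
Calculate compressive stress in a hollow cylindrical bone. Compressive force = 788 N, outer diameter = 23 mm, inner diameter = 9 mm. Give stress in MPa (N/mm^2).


A = pi*(r_o^2 - r_i^2)
r_o = 11.5 mm, r_i = 4.5 mm
A = 351.858 mm^2
sigma = F/A = 788 / 351.858
sigma = 2.24 MPa


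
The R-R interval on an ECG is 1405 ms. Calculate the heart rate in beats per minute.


HR = 60 / RR_interval(s)
RR = 1405 ms = 1.405 s
HR = 60 / 1.405 = 42.7 bpm


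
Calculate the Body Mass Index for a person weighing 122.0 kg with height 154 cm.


BMI = weight / height^2
height = 154 cm = 1.54 m
BMI = 122.0 / 1.54^2
BMI = 51.44 kg/m^2


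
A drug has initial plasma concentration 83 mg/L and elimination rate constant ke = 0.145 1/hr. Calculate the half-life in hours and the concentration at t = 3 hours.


t_half = ln(2) / ke = 0.693147 / 0.145 = 4.78 hr
C(t) = C0 * exp(-ke*t) = 83 * exp(-0.145*3)
C(3) = 53.72 mg/L


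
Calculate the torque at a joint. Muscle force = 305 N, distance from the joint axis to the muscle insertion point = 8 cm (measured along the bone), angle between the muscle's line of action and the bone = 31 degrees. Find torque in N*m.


Torque = F * d * sin(theta)   (moment arm = d*sin(theta))
d = 8 cm = 0.08 m
Torque = 305 * 0.08 * sin(31)
Torque = 12.57 N*m


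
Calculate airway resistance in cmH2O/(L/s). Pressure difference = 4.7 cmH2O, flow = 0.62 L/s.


R = dP / flow
R = 4.7 / 0.62
R = 7.581 cmH2O/(L/s)


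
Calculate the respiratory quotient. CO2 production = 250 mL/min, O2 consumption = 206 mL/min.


RQ = VCO2 / VO2
RQ = 250 / 206
RQ = 1.214


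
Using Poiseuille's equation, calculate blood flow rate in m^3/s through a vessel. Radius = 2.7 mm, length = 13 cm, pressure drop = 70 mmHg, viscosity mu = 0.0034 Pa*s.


Q = pi*r^4*dP / (8*mu*L)
r = 0.0027 m, L = 0.13 m
dP = 70 mmHg = 9332.54 Pa
Q = 4.4065e-04 m^3/s


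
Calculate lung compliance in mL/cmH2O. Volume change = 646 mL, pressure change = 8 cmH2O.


C = dV / dP
C = 646 / 8
C = 80.75 mL/cmH2O


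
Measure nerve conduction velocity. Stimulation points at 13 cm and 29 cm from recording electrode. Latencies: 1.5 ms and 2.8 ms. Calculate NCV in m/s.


Distance = (29 - 13) / 100 = 0.16 m
dt = (2.8 - 1.5) / 1000 = 0.0013 s
NCV = dist / dt = 123.1 m/s


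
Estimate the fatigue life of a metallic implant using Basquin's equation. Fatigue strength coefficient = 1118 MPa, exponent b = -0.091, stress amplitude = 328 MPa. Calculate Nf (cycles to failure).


sigma_a = sigma_f' * (2Nf)^b
2Nf = (sigma_a/sigma_f')^(1/b)
2Nf = (328/1118)^(1/-0.091)
2Nf = 711860.94
Nf = 3.559e+05


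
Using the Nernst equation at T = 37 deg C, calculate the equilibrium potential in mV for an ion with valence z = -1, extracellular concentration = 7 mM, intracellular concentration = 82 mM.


E = (RT/(zF)) * ln(C_out/C_in)
T = 37 + 273.15 = 310.15 K
E = (8.314 * 310.15 / (-1 * 96485)) * ln(7/82)
E = 65.77 mV


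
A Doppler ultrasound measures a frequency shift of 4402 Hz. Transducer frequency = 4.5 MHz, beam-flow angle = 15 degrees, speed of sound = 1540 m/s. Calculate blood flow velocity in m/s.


v = fd * c / (2 * f0 * cos(theta))
v = 4402 * 1540 / (2 * 4.5000e+06 * cos(15))
v = 0.7798 m/s


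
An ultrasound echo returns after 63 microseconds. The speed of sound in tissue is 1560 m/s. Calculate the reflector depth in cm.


depth = c * t / 2
t = 63 us = 6.3000e-05 s
depth = 1560 * 6.3000e-05 / 2
depth = 0.04914 m = 4.914 cm


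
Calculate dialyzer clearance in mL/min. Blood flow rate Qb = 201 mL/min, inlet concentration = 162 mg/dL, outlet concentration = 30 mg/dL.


K = Qb * (Cb_in - Cb_out) / Cb_in
K = 201 * (162 - 30) / 162
K = 163.8 mL/min


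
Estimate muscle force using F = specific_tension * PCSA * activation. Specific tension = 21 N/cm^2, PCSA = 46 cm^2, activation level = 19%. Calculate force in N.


F = sigma * PCSA * activation
F = 21 * 46 * 0.19
F = 183.5 N


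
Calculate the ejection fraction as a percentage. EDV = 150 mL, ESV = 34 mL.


SV = EDV - ESV = 150 - 34 = 116 mL
EF = SV/EDV * 100 = 116/150 * 100
EF = 77.33%


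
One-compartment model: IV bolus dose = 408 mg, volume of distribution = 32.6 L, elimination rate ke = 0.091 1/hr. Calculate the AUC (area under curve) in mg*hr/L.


C0 = Dose/Vd = 408/32.6 = 12.5153 mg/L
AUC = C0/ke = 12.5153/0.091
AUC = 137.5 mg*hr/L


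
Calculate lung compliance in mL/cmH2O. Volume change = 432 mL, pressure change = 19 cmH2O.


C = dV / dP
C = 432 / 19
C = 22.74 mL/cmH2O


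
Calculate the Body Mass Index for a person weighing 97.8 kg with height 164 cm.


BMI = weight / height^2
height = 164 cm = 1.64 m
BMI = 97.8 / 1.64^2
BMI = 36.36 kg/m^2


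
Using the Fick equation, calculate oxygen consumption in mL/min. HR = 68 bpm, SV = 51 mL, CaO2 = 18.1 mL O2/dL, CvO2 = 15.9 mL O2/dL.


CO = HR*SV = 68*51/1000 = 3.468 L/min
a-v O2 diff = 18.1 - 15.9 = 2.2 mL/dL
VO2 = CO * (CaO2-CvO2) * 10 dL/L
VO2 = 3.468 * 2.2 * 10
VO2 = 76.3 mL/min


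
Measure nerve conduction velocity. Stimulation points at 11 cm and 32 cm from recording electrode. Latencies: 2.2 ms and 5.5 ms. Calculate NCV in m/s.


Distance = (32 - 11) / 100 = 0.21 m
dt = (5.5 - 2.2) / 1000 = 0.0033 s
NCV = dist / dt = 63.64 m/s


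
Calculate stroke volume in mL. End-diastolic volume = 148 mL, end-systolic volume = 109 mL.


SV = EDV - ESV
SV = 148 - 109
SV = 39 mL


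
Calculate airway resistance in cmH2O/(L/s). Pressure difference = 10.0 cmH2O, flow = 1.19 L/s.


R = dP / flow
R = 10.0 / 1.19
R = 8.403 cmH2O/(L/s)


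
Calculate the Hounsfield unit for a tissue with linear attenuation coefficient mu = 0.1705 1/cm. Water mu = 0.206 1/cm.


HU = ((mu_tissue - mu_water) / mu_water) * 1000
HU = ((0.1705 - 0.206) / 0.206) * 1000
HU = -172.3


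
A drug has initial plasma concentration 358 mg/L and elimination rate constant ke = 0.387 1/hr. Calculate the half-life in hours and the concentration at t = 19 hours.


t_half = ln(2) / ke = 0.693147 / 0.387 = 1.791 hr
C(t) = C0 * exp(-ke*t) = 358 * exp(-0.387*19)
C(19) = 0.2294 mg/L


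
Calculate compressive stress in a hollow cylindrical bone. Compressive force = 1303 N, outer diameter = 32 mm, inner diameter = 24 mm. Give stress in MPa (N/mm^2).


A = pi*(r_o^2 - r_i^2)
r_o = 16 mm, r_i = 12 mm
A = 351.858 mm^2
sigma = F/A = 1303 / 351.858
sigma = 3.703 MPa


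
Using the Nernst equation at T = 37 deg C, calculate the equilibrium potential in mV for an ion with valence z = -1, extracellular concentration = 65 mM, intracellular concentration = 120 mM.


E = (RT/(zF)) * ln(C_out/C_in)
T = 37 + 273.15 = 310.15 K
E = (8.314 * 310.15 / (-1 * 96485)) * ln(65/120)
E = 16.39 mV


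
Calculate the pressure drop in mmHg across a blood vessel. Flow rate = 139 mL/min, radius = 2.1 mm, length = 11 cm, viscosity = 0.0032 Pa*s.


dP = 8*mu*L*Q / (pi*r^4)
Q = 139 mL/min = 2.31667e-06 m^3/s
dP = 106.775 Pa = 106.775 / 133.322 mmHg = 0.8009 mmHg


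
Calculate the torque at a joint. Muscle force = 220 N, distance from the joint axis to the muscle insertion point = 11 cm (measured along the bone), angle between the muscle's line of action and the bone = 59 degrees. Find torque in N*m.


Torque = F * d * sin(theta)   (moment arm = d*sin(theta))
d = 11 cm = 0.11 m
Torque = 220 * 0.11 * sin(59)
Torque = 20.74 N*m


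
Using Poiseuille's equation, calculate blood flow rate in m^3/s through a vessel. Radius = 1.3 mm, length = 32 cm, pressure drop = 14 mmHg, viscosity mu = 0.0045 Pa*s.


Q = pi*r^4*dP / (8*mu*L)
r = 0.0013 m, L = 0.32 m
dP = 14 mmHg = 1866.508 Pa
Q = 1.4538e-06 m^3/s


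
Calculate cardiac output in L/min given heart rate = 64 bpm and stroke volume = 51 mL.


CO = HR * SV
CO = 64 * 51 / 1000
CO = 3.264 L/min


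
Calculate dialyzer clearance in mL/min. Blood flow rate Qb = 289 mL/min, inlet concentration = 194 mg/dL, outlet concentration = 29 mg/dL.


K = Qb * (Cb_in - Cb_out) / Cb_in
K = 289 * (194 - 29) / 194
K = 245.8 mL/min


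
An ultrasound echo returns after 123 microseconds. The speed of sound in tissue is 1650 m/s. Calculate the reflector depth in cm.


depth = c * t / 2
t = 123 us = 1.2300e-04 s
depth = 1650 * 1.2300e-04 / 2
depth = 0.101475 m = 10.1475 cm


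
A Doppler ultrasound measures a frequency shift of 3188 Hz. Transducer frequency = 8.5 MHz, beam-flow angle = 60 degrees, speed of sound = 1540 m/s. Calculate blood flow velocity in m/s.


v = fd * c / (2 * f0 * cos(theta))
v = 3188 * 1540 / (2 * 8.5000e+06 * cos(60))
v = 0.5776 m/s


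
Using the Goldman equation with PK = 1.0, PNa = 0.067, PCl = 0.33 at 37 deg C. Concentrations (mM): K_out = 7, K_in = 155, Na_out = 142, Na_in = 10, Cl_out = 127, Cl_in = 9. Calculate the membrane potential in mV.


Vm = (RT/F)*ln((PK*Ko + PNa*Nao + PCl*Cli)/(PK*Ki + PNa*Nai + PCl*Clo))
Numer = 19.484, Denom = 197.58
Vm = -61.91 mV


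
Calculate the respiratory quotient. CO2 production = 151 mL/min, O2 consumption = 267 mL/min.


RQ = VCO2 / VO2
RQ = 151 / 267
RQ = 0.5655


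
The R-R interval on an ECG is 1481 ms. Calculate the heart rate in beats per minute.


HR = 60 / RR_interval(s)
RR = 1481 ms = 1.481 s
HR = 60 / 1.481 = 40.51 bpm


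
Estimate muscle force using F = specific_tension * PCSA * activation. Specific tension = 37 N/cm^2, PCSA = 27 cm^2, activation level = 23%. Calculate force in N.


F = sigma * PCSA * activation
F = 37 * 27 * 0.23
F = 229.8 N


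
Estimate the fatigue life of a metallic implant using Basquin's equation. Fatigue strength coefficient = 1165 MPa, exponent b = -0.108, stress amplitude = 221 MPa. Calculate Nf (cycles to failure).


sigma_a = sigma_f' * (2Nf)^b
2Nf = (sigma_a/sigma_f')^(1/b)
2Nf = (221/1165)^(1/-0.108)
2Nf = 4836941.7
Nf = 2.4185e+06


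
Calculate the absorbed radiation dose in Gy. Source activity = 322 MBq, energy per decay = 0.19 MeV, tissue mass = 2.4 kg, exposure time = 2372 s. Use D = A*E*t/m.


A = 322 MBq = 3.2200e+08 Bq
E = 0.19 MeV = 3.0438e-14 J
D = A*E*t/m = 3.2200e+08*3.0438e-14*2372/2.4
D = 0.009687 Gy


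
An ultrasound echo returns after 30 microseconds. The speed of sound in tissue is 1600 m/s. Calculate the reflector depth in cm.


depth = c * t / 2
t = 30 us = 3.0000e-05 s
depth = 1600 * 3.0000e-05 / 2
depth = 0.024 m = 2.4 cm


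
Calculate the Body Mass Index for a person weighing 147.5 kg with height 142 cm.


BMI = weight / height^2
height = 142 cm = 1.42 m
BMI = 147.5 / 1.42^2
BMI = 73.15 kg/m^2


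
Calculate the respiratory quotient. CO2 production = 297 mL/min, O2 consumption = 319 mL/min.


RQ = VCO2 / VO2
RQ = 297 / 319
RQ = 0.931


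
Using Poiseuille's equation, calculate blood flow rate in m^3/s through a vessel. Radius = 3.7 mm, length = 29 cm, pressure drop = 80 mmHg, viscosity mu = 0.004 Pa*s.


Q = pi*r^4*dP / (8*mu*L)
r = 0.0037 m, L = 0.29 m
dP = 80 mmHg = 10665.76 Pa
Q = 6.7671e-04 m^3/s


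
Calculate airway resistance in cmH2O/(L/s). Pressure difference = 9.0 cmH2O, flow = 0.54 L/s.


R = dP / flow
R = 9.0 / 0.54
R = 16.67 cmH2O/(L/s)


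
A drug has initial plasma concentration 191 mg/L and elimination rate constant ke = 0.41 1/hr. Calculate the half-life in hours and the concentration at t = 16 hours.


t_half = ln(2) / ke = 0.693147 / 0.41 = 1.691 hr
C(t) = C0 * exp(-ke*t) = 191 * exp(-0.41*16)
C(16) = 0.2704 mg/L


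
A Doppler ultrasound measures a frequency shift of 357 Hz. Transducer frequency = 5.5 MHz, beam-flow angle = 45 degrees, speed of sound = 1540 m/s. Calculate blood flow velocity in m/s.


v = fd * c / (2 * f0 * cos(theta))
v = 357 * 1540 / (2 * 5.5000e+06 * cos(45))
v = 0.07068 m/s


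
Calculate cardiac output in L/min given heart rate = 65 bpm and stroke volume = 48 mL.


CO = HR * SV
CO = 65 * 48 / 1000
CO = 3.12 L/min


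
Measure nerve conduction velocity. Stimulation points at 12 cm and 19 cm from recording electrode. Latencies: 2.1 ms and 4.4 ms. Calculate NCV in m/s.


Distance = (19 - 12) / 100 = 0.07 m
dt = (4.4 - 2.1) / 1000 = 0.0023 s
NCV = dist / dt = 30.43 m/s


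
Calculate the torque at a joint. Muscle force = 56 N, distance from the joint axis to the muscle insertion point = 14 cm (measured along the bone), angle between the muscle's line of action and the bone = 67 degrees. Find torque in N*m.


Torque = F * d * sin(theta)   (moment arm = d*sin(theta))
d = 14 cm = 0.14 m
Torque = 56 * 0.14 * sin(67)
Torque = 7.217 N*m


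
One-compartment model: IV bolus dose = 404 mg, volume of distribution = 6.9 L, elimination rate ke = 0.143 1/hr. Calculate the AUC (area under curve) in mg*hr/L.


C0 = Dose/Vd = 404/6.9 = 58.5507 mg/L
AUC = C0/ke = 58.5507/0.143
AUC = 409.4 mg*hr/L


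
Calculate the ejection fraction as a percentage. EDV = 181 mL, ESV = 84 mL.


SV = EDV - ESV = 181 - 84 = 97 mL
EF = SV/EDV * 100 = 97/181 * 100
EF = 53.59%


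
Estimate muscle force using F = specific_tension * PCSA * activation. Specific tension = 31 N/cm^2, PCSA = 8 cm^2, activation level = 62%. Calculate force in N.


F = sigma * PCSA * activation
F = 31 * 8 * 0.62
F = 153.8 N


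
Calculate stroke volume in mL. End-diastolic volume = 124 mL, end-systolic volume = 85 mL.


SV = EDV - ESV
SV = 124 - 85
SV = 39 mL


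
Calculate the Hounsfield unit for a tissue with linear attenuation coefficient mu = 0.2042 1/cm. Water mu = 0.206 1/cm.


HU = ((mu_tissue - mu_water) / mu_water) * 1000
HU = ((0.2042 - 0.206) / 0.206) * 1000
HU = -8.738


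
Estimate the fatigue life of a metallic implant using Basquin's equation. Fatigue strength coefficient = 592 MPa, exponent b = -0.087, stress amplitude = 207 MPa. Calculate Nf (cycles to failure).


sigma_a = sigma_f' * (2Nf)^b
2Nf = (sigma_a/sigma_f')^(1/b)
2Nf = (207/592)^(1/-0.087)
2Nf = 175961.62
Nf = 8.798e+04


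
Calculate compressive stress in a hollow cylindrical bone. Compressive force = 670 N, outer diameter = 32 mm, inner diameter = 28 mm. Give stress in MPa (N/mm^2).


A = pi*(r_o^2 - r_i^2)
r_o = 16 mm, r_i = 14 mm
A = 188.496 mm^2
sigma = F/A = 670 / 188.496
sigma = 3.554 MPa


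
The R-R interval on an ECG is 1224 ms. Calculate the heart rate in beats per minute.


HR = 60 / RR_interval(s)
RR = 1224 ms = 1.224 s
HR = 60 / 1.224 = 49.02 bpm


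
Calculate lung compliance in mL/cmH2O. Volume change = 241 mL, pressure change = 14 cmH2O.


C = dV / dP
C = 241 / 14
C = 17.21 mL/cmH2O


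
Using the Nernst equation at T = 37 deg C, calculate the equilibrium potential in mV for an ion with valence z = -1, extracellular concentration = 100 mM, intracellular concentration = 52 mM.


E = (RT/(zF)) * ln(C_out/C_in)
T = 37 + 273.15 = 310.15 K
E = (8.314 * 310.15 / (-1 * 96485)) * ln(100/52)
E = -17.48 mV


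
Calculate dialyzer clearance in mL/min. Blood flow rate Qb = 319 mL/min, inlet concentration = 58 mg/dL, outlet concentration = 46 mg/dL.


K = Qb * (Cb_in - Cb_out) / Cb_in
K = 319 * (58 - 46) / 58
K = 66 mL/min


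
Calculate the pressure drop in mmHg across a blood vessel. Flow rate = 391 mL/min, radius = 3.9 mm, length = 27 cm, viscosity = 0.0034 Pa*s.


dP = 8*mu*L*Q / (pi*r^4)
Q = 391 mL/min = 6.51667e-06 m^3/s
dP = 65.8491 Pa = 65.8491 / 133.322 mmHg = 0.4939 mmHg


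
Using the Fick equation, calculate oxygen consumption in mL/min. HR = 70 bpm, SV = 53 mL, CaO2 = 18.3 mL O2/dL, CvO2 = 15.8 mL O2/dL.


CO = HR*SV = 70*53/1000 = 3.71 L/min
a-v O2 diff = 18.3 - 15.8 = 2.5 mL/dL
VO2 = CO * (CaO2-CvO2) * 10 dL/L
VO2 = 3.71 * 2.5 * 10
VO2 = 92.75 mL/min


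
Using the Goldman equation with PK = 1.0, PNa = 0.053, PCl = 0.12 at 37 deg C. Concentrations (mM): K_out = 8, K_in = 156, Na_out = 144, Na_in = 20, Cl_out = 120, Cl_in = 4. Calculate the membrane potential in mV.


Vm = (RT/F)*ln((PK*Ko + PNa*Nao + PCl*Cli)/(PK*Ki + PNa*Nai + PCl*Clo))
Numer = 16.112, Denom = 171.46
Vm = -63.2 mV


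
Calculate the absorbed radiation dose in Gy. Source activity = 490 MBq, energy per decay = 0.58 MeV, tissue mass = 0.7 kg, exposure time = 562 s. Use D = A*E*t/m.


A = 490 MBq = 4.9000e+08 Bq
E = 0.58 MeV = 9.2916e-14 J
D = A*E*t/m = 4.9000e+08*9.2916e-14*562/0.7
D = 0.03655 Gy


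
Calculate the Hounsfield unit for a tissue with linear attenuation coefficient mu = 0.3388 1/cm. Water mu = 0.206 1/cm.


HU = ((mu_tissue - mu_water) / mu_water) * 1000
HU = ((0.3388 - 0.206) / 0.206) * 1000
HU = 644.7


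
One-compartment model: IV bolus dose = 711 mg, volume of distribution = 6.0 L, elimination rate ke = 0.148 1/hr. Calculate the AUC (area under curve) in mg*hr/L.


C0 = Dose/Vd = 711/6.0 = 118.5 mg/L
AUC = C0/ke = 118.5/0.148
AUC = 800.7 mg*hr/L


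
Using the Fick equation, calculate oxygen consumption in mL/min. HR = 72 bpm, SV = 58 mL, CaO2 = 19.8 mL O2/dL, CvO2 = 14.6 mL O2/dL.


CO = HR*SV = 72*58/1000 = 4.176 L/min
a-v O2 diff = 19.8 - 14.6 = 5.2 mL/dL
VO2 = CO * (CaO2-CvO2) * 10 dL/L
VO2 = 4.176 * 5.2 * 10
VO2 = 217.2 mL/min


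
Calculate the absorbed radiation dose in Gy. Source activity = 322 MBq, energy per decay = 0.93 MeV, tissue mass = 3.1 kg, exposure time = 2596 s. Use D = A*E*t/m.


A = 322 MBq = 3.2200e+08 Bq
E = 0.93 MeV = 1.48986e-13 J
D = A*E*t/m = 3.2200e+08*1.48986e-13*2596/3.1
D = 0.04017 Gy


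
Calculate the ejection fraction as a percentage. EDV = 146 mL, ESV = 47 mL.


SV = EDV - ESV = 146 - 47 = 99 mL
EF = SV/EDV * 100 = 99/146 * 100
EF = 67.81%


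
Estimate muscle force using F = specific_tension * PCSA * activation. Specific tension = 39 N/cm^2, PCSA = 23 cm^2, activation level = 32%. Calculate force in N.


F = sigma * PCSA * activation
F = 39 * 23 * 0.32
F = 287 N


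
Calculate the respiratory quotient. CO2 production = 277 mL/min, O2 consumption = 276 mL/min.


RQ = VCO2 / VO2
RQ = 277 / 276
RQ = 1.004


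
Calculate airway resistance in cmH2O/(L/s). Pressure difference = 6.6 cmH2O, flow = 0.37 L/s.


R = dP / flow
R = 6.6 / 0.37
R = 17.84 cmH2O/(L/s)


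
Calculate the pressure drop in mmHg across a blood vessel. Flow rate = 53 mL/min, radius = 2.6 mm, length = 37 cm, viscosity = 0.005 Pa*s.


dP = 8*mu*L*Q / (pi*r^4)
Q = 53 mL/min = 8.83333e-07 m^3/s
dP = 91.0632 Pa = 91.0632 / 133.322 mmHg = 0.683 mmHg


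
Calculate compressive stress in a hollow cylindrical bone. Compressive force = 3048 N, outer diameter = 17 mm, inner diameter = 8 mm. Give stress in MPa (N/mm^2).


A = pi*(r_o^2 - r_i^2)
r_o = 8.5 mm, r_i = 4 mm
A = 176.715 mm^2
sigma = F/A = 3048 / 176.715
sigma = 17.25 MPa


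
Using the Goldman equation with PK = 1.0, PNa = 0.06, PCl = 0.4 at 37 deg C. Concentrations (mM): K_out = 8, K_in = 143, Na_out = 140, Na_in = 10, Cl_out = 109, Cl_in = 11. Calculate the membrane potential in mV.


Vm = (RT/F)*ln((PK*Ko + PNa*Nao + PCl*Cli)/(PK*Ki + PNa*Nai + PCl*Clo))
Numer = 20.8, Denom = 187.2
Vm = -58.72 mV


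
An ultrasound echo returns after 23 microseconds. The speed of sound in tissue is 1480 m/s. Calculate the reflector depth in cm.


depth = c * t / 2
t = 23 us = 2.3000e-05 s
depth = 1480 * 2.3000e-05 / 2
depth = 0.01702 m = 1.702 cm


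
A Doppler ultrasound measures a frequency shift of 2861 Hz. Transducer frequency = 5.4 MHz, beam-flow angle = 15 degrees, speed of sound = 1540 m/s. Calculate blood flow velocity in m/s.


v = fd * c / (2 * f0 * cos(theta))
v = 2861 * 1540 / (2 * 5.4000e+06 * cos(15))
v = 0.4223 m/s


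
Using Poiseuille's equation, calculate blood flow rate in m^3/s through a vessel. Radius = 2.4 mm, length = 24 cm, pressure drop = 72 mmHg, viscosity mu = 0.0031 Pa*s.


Q = pi*r^4*dP / (8*mu*L)
r = 0.0024 m, L = 0.24 m
dP = 72 mmHg = 9599.184 Pa
Q = 1.6810e-04 m^3/s


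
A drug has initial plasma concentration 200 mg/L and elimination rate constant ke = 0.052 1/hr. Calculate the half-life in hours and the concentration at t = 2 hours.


t_half = ln(2) / ke = 0.693147 / 0.052 = 13.33 hr
C(t) = C0 * exp(-ke*t) = 200 * exp(-0.052*2)
C(2) = 180.2 mg/L


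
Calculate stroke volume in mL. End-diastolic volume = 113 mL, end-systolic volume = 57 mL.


SV = EDV - ESV
SV = 113 - 57
SV = 56 mL


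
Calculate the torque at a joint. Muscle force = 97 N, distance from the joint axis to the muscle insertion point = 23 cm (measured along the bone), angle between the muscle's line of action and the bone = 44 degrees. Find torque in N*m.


Torque = F * d * sin(theta)   (moment arm = d*sin(theta))
d = 23 cm = 0.23 m
Torque = 97 * 0.23 * sin(44)
Torque = 15.5 N*m


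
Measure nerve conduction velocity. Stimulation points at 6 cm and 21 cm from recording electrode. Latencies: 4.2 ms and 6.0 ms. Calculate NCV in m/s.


Distance = (21 - 6) / 100 = 0.15 m
dt = (6.0 - 4.2) / 1000 = 0.0018 s
NCV = dist / dt = 83.33 m/s


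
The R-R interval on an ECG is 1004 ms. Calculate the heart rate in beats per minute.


HR = 60 / RR_interval(s)
RR = 1004 ms = 1.004 s
HR = 60 / 1.004 = 59.76 bpm


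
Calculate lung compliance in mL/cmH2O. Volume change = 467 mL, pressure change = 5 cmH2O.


C = dV / dP
C = 467 / 5
C = 93.4 mL/cmH2O


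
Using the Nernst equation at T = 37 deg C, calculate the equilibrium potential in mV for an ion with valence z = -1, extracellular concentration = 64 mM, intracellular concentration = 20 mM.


E = (RT/(zF)) * ln(C_out/C_in)
T = 37 + 273.15 = 310.15 K
E = (8.314 * 310.15 / (-1 * 96485)) * ln(64/20)
E = -31.09 mV


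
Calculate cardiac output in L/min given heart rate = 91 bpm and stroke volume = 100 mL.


CO = HR * SV
CO = 91 * 100 / 1000
CO = 9.1 L/min


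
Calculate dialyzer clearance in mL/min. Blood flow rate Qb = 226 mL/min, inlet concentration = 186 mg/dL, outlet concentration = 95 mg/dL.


K = Qb * (Cb_in - Cb_out) / Cb_in
K = 226 * (186 - 95) / 186
K = 110.6 mL/min


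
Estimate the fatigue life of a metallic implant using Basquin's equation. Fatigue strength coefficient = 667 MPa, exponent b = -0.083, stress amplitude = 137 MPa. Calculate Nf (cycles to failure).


sigma_a = sigma_f' * (2Nf)^b
2Nf = (sigma_a/sigma_f')^(1/b)
2Nf = (137/667)^(1/-0.083)
2Nf = 1.914217e+08
Nf = 9.5711e+07


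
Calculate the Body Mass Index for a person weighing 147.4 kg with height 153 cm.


BMI = weight / height^2
height = 153 cm = 1.53 m
BMI = 147.4 / 1.53^2
BMI = 62.97 kg/m^2


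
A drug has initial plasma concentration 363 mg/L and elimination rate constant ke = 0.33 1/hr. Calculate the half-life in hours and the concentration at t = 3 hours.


t_half = ln(2) / ke = 0.693147 / 0.33 = 2.1 hr
C(t) = C0 * exp(-ke*t) = 363 * exp(-0.33*3)
C(3) = 134.9 mg/L
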